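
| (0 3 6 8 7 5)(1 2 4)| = 6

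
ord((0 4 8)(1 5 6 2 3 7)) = 6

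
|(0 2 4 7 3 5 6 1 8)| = 9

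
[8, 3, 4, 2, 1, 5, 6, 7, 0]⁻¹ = [8, 4, 3, 1, 2, 5, 6, 7, 0]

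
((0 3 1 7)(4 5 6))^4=(4 5 6)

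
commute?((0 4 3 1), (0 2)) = no:(0 4 3 1) * (0 2) = (0 4 3 1 2), (0 2) * (0 4 3 1) = (0 2 4 3 1)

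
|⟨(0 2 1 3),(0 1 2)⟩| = 24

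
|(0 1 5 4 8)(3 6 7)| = 15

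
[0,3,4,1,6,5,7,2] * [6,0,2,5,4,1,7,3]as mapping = [0→6,1→5,2→4,3→0,4→7,5→1,6→3,7→2]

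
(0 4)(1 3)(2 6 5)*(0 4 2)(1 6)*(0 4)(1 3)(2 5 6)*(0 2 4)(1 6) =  (0 5)(1 6)(2 3 4)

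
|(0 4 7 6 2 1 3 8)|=8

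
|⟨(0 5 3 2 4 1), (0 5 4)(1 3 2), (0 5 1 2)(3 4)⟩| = 720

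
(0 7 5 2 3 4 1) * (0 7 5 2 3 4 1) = (0 5 3 1 7 2 4)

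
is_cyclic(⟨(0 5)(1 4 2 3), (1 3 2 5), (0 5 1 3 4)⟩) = no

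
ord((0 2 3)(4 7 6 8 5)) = 15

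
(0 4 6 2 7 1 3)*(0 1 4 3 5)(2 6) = (0 3 1 5)(2 7 4)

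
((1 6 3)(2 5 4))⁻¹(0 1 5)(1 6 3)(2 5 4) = (0 6 4)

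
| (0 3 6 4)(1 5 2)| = 12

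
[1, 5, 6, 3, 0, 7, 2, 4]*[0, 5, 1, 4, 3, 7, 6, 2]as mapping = [0→5, 1→7, 2→6, 3→4, 4→0, 5→2, 6→1, 7→3]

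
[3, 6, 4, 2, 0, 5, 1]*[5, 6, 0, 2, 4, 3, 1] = [2, 1, 4, 0, 5, 3, 6]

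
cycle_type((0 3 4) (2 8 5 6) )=3.4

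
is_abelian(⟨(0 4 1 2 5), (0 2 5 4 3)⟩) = no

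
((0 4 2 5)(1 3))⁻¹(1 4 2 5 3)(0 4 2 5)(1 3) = (0 1 3 2 5)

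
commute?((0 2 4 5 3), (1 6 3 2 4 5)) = no:(0 2 4 5 3)*(1 6 3 2 4 5) = (0 4 1 6 3)(2 5), (1 6 3 2 4 5)*(0 2 4 5 3) = (0 2 5 1 6)(3 4)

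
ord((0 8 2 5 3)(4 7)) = 10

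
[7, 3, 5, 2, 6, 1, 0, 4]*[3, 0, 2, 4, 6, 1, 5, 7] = [7, 4, 1, 2, 5, 0, 3, 6]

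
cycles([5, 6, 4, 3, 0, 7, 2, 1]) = (0 5 7 1 6 2 4)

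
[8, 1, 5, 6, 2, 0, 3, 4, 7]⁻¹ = [5, 1, 4, 6, 7, 2, 3, 8, 0]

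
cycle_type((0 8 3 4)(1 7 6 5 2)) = 4.5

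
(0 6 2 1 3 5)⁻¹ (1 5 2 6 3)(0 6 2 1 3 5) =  (0 1 2 5 3)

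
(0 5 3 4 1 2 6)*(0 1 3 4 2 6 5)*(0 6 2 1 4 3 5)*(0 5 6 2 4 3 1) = (0 2 5 1 4 6 3)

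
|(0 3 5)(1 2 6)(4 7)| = 6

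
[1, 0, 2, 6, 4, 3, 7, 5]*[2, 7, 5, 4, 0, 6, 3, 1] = [7, 2, 5, 3, 0, 4, 1, 6]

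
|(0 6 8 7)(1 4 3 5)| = 4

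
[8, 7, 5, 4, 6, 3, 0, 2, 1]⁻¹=[6, 8, 7, 5, 3, 2, 4, 1, 0]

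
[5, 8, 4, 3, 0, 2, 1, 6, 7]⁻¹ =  [4, 6, 5, 3, 2, 0, 7, 8, 1]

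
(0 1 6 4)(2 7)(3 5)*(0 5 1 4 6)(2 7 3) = (0 4 5 2 3 1)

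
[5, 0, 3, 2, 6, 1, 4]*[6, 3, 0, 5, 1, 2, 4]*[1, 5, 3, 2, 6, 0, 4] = [3, 4, 0, 1, 6, 2, 5]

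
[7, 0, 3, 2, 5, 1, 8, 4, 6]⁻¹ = [1, 5, 3, 2, 7, 4, 8, 0, 6]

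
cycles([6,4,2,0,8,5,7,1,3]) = (0 6 7 1 4 8 3)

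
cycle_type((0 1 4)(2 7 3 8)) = 3.4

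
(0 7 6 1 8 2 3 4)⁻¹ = (0 4 3 2 8 1 6 7)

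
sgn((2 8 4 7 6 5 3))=1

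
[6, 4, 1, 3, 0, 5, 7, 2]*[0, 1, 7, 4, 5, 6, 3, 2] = [3, 5, 1, 4, 0, 6, 2, 7]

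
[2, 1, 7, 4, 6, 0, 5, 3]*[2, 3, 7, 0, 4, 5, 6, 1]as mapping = [0→7, 1→3, 2→1, 3→4, 4→6, 5→2, 6→5, 7→0]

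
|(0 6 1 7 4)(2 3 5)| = 15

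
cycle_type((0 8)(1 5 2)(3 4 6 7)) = 2.3.4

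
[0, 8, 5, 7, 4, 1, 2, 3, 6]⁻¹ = [0, 5, 6, 7, 4, 2, 8, 3, 1]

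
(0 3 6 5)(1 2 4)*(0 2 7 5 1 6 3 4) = (0 4 6 1 7 5 2)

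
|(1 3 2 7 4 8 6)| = 7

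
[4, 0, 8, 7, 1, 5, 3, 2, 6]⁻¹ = [1, 4, 7, 6, 0, 5, 8, 3, 2]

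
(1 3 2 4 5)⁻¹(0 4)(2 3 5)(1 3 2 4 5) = (0 5)(1 4 2)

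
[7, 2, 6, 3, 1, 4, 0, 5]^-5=[5, 6, 0, 3, 2, 1, 7, 4]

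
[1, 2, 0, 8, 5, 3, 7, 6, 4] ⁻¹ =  [2, 0, 1, 5, 8, 4, 7, 6, 3] 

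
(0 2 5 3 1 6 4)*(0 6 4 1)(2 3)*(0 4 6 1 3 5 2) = (0 5)(1 6 3 4)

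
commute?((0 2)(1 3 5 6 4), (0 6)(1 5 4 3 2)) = no:(0 2)(1 3 5 6 4)*(0 6)(1 5 4 3 2) = (0 1 2 6 3 4 5), (0 6)(1 5 4 3 2)*(0 2)(1 3 5 6 4) = (0 4 5 1 6 2 3)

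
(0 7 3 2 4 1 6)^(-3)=(0 4 7 1 3 6 2)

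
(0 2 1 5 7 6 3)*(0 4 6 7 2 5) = (0 5 2 1)(3 4 6)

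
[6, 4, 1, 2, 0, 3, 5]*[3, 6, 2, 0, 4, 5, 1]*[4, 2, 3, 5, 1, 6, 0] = [2, 1, 0, 3, 5, 4, 6]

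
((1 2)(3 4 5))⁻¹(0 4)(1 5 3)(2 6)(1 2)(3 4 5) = (0 5)(1 6)(2 3 4)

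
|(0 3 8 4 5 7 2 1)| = 8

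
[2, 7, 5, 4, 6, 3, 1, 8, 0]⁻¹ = [8, 6, 0, 5, 3, 2, 4, 1, 7]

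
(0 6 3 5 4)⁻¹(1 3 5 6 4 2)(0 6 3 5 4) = (0 2 1 5 4 3)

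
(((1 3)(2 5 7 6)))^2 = (2 7)(5 6)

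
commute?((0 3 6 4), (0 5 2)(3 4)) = no:(0 3 6 4)*(0 5 2)(3 4) = (0 4 5 2)(3 6), (0 5 2)(3 4)*(0 3 6 4) = (0 5 2 3)(4 6)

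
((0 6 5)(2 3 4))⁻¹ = (0 5 6)(2 4 3)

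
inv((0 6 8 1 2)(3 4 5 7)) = (0 2 1 8 6)(3 7 5 4)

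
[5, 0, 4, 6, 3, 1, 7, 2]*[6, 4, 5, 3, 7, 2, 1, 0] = [2, 6, 7, 1, 3, 4, 0, 5]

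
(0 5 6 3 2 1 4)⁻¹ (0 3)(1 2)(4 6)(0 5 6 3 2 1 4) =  (0 3)(1 4)(2 5)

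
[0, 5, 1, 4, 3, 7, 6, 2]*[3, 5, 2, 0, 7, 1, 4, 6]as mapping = [0→3, 1→1, 2→5, 3→7, 4→0, 5→6, 6→4, 7→2]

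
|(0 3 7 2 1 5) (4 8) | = 6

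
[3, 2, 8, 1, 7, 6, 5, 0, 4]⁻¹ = [7, 3, 1, 0, 8, 6, 5, 4, 2]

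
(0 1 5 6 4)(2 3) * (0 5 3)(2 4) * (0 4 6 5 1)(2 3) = (1 2 4)(3 6)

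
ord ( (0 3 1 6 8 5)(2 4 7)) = 6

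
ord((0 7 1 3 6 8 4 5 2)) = 9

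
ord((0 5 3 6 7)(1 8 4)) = 15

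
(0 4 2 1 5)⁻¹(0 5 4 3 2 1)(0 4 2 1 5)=(0 2 3 1 5 4)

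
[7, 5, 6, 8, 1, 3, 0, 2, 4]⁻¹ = [6, 4, 7, 5, 8, 1, 2, 0, 3]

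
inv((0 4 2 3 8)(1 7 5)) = (0 8 3 2 4)(1 5 7)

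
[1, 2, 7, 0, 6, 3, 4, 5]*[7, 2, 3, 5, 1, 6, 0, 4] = [2, 3, 4, 7, 0, 5, 1, 6]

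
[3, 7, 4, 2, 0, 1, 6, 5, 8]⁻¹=[4, 5, 3, 0, 2, 7, 6, 1, 8]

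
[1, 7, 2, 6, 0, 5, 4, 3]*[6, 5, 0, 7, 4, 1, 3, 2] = [5, 2, 0, 3, 6, 1, 4, 7]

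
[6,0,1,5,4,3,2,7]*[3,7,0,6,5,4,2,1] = [2,3,7,4,5,6,0,1]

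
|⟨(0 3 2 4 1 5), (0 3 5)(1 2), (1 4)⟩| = 720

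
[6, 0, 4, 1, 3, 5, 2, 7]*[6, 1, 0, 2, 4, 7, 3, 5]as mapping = [0→3, 1→6, 2→4, 3→1, 4→2, 5→7, 6→0, 7→5]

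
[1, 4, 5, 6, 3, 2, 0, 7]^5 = [0, 1, 5, 3, 4, 2, 6, 7]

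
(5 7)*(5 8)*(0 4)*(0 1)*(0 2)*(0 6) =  (0 4 1 2 6)(5 7 8)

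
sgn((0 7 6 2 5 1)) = -1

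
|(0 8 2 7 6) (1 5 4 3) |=20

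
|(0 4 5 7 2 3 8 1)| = 8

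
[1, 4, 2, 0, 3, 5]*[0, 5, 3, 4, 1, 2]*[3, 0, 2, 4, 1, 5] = [5, 0, 4, 3, 1, 2]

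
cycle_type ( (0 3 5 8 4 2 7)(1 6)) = 2.7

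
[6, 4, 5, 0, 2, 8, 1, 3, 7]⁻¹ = [3, 6, 4, 7, 1, 2, 0, 8, 5]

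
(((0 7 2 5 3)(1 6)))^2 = (0 2 3 7 5)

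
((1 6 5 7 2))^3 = (1 7 6 2 5)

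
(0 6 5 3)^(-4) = ()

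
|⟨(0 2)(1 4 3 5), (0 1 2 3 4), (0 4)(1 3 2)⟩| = 720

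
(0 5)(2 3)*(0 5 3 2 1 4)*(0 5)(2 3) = (0 2 3 1 4 5)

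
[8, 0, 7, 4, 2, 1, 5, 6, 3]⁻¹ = [1, 5, 4, 8, 3, 6, 7, 2, 0]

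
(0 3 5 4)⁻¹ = (0 4 5 3)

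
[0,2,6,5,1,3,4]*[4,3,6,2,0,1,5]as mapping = [0→4,1→6,2→5,3→1,4→3,5→2,6→0]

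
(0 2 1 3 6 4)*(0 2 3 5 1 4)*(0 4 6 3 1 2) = (0 1 5 2 6 4)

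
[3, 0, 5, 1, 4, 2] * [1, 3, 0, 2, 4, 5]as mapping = [0→2, 1→1, 2→5, 3→3, 4→4, 5→0]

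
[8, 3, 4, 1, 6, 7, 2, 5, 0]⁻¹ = [8, 3, 6, 1, 2, 7, 4, 5, 0]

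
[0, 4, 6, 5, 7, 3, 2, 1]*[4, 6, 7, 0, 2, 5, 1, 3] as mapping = [0→4, 1→2, 2→1, 3→5, 4→3, 5→0, 6→7, 7→6] 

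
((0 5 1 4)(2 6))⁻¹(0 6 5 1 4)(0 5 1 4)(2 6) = (0 5 2 1 4)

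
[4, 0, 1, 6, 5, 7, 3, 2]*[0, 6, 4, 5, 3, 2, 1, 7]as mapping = [0→3, 1→0, 2→6, 3→1, 4→2, 5→7, 6→5, 7→4]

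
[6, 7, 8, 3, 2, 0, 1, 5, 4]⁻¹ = [5, 6, 4, 3, 8, 7, 0, 1, 2]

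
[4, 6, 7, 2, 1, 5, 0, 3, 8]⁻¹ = [6, 4, 3, 7, 0, 5, 1, 2, 8]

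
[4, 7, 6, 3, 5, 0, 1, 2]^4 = [4, 1, 2, 3, 5, 0, 6, 7]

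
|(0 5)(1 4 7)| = 6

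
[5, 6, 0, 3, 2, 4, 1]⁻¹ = [2, 6, 4, 3, 5, 0, 1]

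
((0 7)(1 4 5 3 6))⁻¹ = (0 7)(1 6 3 5 4)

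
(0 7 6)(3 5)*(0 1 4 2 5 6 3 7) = (1 4 2 5 7 3 6)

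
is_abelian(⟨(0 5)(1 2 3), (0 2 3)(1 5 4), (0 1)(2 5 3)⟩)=no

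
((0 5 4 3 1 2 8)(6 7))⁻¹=(0 8 2 1 3 4 5)(6 7)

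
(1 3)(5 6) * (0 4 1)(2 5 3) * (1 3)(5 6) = (0 4 3)(1 2 6)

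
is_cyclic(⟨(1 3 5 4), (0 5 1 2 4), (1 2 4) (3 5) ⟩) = no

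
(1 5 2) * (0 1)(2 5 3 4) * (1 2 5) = (0 2)(1 3 4 5)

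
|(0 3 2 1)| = 4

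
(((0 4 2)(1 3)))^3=(1 3)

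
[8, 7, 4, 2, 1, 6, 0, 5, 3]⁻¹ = [6, 4, 3, 8, 2, 7, 5, 1, 0]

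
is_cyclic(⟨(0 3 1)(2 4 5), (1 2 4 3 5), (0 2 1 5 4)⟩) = no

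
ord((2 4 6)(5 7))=6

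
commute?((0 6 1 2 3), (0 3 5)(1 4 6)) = no:(0 6 1 2 3) * (0 3 5)(1 4 6) = (0 1 2 5)(4 6), (0 3 5)(1 4 6) * (0 6 1 2 3) = (1 4)(2 3 5 6)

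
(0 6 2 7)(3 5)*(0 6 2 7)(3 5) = (0 2)(6 7)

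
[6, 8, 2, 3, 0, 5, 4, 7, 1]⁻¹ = [4, 8, 2, 3, 6, 5, 0, 7, 1]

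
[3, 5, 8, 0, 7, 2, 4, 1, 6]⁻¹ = [3, 7, 5, 0, 6, 1, 8, 4, 2]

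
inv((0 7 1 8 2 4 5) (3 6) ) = (0 5 4 2 8 1 7) (3 6) 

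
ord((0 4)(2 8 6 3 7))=10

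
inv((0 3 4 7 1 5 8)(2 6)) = (0 8 5 1 7 4 3)(2 6)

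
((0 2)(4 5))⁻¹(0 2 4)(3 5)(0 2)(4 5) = (0 5 2)(3 4)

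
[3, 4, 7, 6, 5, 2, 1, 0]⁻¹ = [7, 6, 5, 0, 1, 4, 3, 2]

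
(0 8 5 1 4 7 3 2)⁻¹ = (0 2 3 7 4 1 5 8)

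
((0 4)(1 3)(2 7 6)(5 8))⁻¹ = (0 4)(1 3)(2 6 7)(5 8)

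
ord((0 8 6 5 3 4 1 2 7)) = 9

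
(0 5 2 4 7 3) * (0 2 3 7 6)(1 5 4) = (0 4 6)(1 5 3 2)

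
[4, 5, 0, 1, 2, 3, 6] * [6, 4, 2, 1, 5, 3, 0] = [5, 3, 6, 4, 2, 1, 0]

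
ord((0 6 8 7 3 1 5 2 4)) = 9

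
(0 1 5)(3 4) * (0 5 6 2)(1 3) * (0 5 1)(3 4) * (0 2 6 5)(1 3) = (0 4 2)(1 5 3)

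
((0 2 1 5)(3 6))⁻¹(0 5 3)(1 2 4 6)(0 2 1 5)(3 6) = (0 6 2)(1 4 3 5)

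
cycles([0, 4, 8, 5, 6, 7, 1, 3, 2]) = (1 4 6)(2 8)(3 5 7)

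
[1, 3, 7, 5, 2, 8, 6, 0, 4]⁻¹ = [7, 0, 4, 1, 8, 3, 6, 2, 5]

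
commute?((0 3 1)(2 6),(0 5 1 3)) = no:(0 3 1)(2 6)*(0 5 1 3) = (1 5)(2 6),(0 5 1 3)*(0 3 1)(2 6) = (0 5)(2 6)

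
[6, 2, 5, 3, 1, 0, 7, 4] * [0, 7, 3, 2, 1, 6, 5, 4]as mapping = [0→5, 1→3, 2→6, 3→2, 4→7, 5→0, 6→4, 7→1]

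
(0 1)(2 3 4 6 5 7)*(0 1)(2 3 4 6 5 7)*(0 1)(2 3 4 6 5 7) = (0 1)(2 6)(3 5)(4 7)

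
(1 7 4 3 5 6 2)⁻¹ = (1 2 6 5 3 4 7)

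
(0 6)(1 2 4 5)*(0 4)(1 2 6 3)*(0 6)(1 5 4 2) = (0 3 5 1)(2 6)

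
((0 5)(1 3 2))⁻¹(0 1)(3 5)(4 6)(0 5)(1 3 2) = (0 2)(3 5)(4 6)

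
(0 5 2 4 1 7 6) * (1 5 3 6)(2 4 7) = (0 3 6)(1 2 7)(4 5)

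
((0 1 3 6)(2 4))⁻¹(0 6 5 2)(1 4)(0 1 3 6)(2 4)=(0 5 4 1)(2 3)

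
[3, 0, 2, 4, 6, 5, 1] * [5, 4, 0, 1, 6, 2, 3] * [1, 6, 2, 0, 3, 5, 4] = [6, 5, 1, 4, 0, 2, 3]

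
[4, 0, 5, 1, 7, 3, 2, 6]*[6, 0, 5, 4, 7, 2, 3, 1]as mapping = [0→7, 1→6, 2→2, 3→0, 4→1, 5→4, 6→5, 7→3]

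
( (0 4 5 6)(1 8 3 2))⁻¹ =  (0 6 5 4)(1 2 3 8)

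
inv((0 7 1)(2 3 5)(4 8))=(0 1 7)(2 5 3)(4 8)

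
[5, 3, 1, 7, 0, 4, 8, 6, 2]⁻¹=[4, 2, 8, 1, 5, 0, 7, 3, 6]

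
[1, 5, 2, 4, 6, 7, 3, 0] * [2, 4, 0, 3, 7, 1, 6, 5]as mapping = [0→4, 1→1, 2→0, 3→7, 4→6, 5→5, 6→3, 7→2]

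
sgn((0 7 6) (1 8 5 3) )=-1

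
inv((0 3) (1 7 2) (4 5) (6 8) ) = (0 3) (1 2 7) (4 5) (6 8) 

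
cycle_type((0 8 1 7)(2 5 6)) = 3.4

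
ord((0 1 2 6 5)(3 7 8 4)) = 20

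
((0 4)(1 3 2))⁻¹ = (0 4)(1 2 3)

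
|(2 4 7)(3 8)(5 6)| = 6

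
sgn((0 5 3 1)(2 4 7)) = -1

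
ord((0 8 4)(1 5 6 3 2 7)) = 6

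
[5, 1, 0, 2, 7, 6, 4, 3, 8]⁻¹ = [2, 1, 3, 7, 6, 0, 5, 4, 8]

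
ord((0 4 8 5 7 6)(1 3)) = 6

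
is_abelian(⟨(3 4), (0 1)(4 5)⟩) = no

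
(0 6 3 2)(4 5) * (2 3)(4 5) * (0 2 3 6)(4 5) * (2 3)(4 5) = (2 3 6)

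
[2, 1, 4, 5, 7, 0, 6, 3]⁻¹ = [5, 1, 0, 7, 2, 3, 6, 4]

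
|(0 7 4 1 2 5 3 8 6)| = 9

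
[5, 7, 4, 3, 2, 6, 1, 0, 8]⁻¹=[7, 6, 4, 3, 2, 0, 5, 1, 8]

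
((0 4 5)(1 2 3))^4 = (0 4 5)(1 2 3)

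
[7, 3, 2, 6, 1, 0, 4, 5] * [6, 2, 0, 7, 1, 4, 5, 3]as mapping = [0→3, 1→7, 2→0, 3→5, 4→2, 5→6, 6→1, 7→4]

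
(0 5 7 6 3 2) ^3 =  (0 6) (2 7) (3 5) 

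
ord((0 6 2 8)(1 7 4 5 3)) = 20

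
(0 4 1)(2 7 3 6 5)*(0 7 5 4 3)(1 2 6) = (0 3 1 7)(2 5 6 4)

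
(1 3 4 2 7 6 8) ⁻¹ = (1 8 6 7 2 4 3) 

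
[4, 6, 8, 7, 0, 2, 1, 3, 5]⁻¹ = [4, 6, 5, 7, 0, 8, 1, 3, 2]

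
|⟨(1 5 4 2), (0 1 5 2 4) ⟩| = 20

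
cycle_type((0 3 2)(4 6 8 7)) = 3.4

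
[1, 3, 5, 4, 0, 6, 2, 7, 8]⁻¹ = [4, 0, 6, 1, 3, 2, 5, 7, 8]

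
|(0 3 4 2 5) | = 5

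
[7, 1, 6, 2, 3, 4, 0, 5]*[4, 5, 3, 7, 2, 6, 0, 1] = [1, 5, 0, 3, 7, 2, 4, 6]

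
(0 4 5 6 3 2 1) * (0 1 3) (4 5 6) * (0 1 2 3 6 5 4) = (0 4 5) (1 2 6) 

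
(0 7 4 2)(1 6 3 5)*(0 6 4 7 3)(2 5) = (0 3 2 6)(1 4 5)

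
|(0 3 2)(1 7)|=6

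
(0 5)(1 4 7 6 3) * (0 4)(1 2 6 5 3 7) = (0 3 2 6 7 5 4 1)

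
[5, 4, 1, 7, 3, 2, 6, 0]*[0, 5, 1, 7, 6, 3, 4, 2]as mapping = [0→3, 1→6, 2→5, 3→2, 4→7, 5→1, 6→4, 7→0]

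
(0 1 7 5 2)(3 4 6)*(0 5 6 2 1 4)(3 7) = (0 4 2 5 1 3)(6 7)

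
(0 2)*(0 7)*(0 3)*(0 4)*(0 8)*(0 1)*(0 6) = (0 2 7 3 4 8 1 6) 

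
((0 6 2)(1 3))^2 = (0 2 6)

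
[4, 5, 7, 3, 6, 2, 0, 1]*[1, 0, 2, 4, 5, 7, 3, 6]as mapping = [0→5, 1→7, 2→6, 3→4, 4→3, 5→2, 6→1, 7→0]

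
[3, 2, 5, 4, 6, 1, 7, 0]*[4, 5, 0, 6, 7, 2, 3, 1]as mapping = [0→6, 1→0, 2→2, 3→7, 4→3, 5→5, 6→1, 7→4]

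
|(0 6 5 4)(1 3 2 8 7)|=20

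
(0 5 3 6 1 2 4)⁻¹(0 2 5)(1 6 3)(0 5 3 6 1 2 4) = (1 6 2)(3 5 4)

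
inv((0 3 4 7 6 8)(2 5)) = (0 8 6 7 4 3)(2 5)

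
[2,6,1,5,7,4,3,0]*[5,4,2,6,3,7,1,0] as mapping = [0→2,1→1,2→4,3→7,4→0,5→3,6→6,7→5] 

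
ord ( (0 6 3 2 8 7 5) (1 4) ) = 14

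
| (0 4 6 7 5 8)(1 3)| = 6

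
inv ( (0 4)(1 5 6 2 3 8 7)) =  (0 4)(1 7 8 3 2 6 5)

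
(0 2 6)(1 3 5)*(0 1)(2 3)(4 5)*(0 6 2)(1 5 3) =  (0 1)(3 4)(5 6)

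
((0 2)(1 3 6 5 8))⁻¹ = (0 2)(1 8 5 6 3)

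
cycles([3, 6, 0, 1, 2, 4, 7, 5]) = (0 3 1 6 7 5 4 2)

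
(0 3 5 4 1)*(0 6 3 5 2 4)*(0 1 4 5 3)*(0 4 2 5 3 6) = (0 6 4 2 3 5 1)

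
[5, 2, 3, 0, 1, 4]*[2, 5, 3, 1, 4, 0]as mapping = [0→0, 1→3, 2→1, 3→2, 4→5, 5→4]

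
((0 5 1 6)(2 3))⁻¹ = (0 6 1 5)(2 3)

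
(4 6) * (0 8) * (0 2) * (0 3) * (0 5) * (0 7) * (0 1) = (0 8 2 3 5 7 1)(4 6)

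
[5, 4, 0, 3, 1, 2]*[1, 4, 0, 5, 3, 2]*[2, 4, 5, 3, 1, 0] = [5, 3, 4, 0, 1, 2]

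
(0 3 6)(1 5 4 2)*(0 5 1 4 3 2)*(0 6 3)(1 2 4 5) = (0 4 6 1 2 5)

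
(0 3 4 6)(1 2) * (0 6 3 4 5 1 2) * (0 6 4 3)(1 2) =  (0 3 5 2 1 6 4)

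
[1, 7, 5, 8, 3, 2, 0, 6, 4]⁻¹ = [6, 0, 5, 4, 8, 2, 7, 1, 3]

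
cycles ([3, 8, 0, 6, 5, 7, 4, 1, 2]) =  (0 3 6 4 5 7 1 8 2)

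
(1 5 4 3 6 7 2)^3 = (1 3 2 4 7 5 6)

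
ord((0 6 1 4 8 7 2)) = 7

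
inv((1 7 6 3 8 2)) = (1 2 8 3 6 7)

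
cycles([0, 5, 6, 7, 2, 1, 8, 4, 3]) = (1 5)(2 6 8 3 7 4)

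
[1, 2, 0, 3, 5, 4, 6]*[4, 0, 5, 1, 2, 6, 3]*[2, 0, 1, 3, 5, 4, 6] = [2, 4, 5, 0, 6, 1, 3]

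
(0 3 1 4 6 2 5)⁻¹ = (0 5 2 6 4 1 3)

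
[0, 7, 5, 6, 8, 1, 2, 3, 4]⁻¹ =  [0, 5, 6, 7, 8, 2, 3, 1, 4]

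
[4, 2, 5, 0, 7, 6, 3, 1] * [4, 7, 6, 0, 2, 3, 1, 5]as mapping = [0→2, 1→6, 2→3, 3→4, 4→5, 5→1, 6→0, 7→7]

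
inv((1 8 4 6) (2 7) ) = (1 6 4 8) (2 7) 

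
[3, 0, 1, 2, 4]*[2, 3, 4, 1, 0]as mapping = [0→1, 1→2, 2→3, 3→4, 4→0]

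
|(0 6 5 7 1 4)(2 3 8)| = 6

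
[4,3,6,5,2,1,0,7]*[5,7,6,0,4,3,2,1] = [4,0,2,3,6,7,5,1]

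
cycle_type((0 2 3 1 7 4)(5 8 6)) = 3.6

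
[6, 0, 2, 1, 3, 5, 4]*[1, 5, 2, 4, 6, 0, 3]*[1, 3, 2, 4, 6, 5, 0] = [4, 3, 2, 5, 6, 1, 0] 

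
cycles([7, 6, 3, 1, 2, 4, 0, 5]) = (0 7 5 4 2 3 1 6)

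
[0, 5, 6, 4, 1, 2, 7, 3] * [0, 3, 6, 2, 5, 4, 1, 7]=[0, 4, 1, 5, 3, 6, 7, 2]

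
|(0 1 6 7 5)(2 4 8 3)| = 20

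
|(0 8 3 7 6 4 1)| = 7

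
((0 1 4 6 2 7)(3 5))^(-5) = (0 1 4 6 2 7)(3 5)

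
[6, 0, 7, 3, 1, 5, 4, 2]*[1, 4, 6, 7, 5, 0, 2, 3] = [2, 1, 3, 7, 4, 0, 5, 6] 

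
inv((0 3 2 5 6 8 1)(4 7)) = (0 1 8 6 5 2 3)(4 7)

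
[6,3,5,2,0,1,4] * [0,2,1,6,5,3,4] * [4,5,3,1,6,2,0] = [6,0,1,5,4,3,2] 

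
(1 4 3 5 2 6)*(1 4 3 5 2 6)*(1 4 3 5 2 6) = (1 5)(2 4)(3 6)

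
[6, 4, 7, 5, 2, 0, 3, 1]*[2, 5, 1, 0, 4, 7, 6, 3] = [6, 4, 3, 7, 1, 2, 0, 5]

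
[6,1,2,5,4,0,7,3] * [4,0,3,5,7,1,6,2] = [6,0,3,1,7,4,2,5]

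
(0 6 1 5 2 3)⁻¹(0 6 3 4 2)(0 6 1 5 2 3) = (0 4 3 6 1)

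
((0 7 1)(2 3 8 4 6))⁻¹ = (0 1 7)(2 6 4 8 3)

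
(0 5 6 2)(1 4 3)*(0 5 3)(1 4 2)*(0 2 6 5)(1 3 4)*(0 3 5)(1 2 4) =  (0 1 6 5)(2 3)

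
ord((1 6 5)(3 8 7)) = 3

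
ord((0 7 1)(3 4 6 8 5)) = 15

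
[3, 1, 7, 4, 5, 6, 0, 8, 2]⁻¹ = [6, 1, 8, 0, 3, 4, 5, 2, 7]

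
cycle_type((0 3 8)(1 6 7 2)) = 3.4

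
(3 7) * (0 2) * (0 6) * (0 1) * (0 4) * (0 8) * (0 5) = (0 2 6 1 4 8 5)(3 7)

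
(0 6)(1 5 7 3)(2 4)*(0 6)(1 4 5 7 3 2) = (1 7 2 5 3 4)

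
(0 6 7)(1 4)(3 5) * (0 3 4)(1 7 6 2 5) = (0 2 5 4 7 3 1)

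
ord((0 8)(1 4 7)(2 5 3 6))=12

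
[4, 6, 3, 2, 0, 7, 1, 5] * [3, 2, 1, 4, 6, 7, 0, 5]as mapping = [0→6, 1→0, 2→4, 3→1, 4→3, 5→5, 6→2, 7→7]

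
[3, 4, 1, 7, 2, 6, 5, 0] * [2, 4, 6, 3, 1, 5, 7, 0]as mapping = [0→3, 1→1, 2→4, 3→0, 4→6, 5→7, 6→5, 7→2]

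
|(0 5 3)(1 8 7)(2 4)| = 6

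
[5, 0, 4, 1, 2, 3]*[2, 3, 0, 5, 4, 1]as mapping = [0→1, 1→2, 2→4, 3→3, 4→0, 5→5]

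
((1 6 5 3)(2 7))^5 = (1 6 5 3)(2 7)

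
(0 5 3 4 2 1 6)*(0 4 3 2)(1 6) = (0 5 2 6 4)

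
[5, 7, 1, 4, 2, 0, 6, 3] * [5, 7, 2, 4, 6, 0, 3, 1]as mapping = [0→0, 1→1, 2→7, 3→6, 4→2, 5→5, 6→3, 7→4]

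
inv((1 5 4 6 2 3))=(1 3 2 6 4 5)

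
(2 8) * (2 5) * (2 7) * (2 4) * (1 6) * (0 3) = (0 3)(1 6)(2 8 5 7 4)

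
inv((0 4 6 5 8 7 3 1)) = (0 1 3 7 8 5 6 4)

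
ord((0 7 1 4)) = 4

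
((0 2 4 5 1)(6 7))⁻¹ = (0 1 5 4 2)(6 7)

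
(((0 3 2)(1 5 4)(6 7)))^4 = (0 3 2)(1 5 4)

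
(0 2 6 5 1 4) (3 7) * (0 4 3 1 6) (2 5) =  (0 5 6 2) (1 3 7) 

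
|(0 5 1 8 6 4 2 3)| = 8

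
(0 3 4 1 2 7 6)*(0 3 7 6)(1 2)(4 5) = (0 7)(2 6 3 5 4)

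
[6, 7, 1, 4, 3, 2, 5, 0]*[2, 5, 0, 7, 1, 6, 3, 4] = [3, 4, 5, 1, 7, 0, 6, 2]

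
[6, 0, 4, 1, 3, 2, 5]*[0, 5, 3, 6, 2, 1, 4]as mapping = [0→4, 1→0, 2→2, 3→5, 4→6, 5→3, 6→1]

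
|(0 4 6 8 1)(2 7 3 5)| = 20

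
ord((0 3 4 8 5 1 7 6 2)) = 9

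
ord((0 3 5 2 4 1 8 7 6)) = 9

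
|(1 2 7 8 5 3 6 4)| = 8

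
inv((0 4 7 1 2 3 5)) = (0 5 3 2 1 7 4)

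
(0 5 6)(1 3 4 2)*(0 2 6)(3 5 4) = (0 4 6 2 1 5)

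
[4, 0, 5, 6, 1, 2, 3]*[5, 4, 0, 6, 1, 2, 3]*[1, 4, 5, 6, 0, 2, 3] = [4, 2, 5, 6, 0, 1, 3]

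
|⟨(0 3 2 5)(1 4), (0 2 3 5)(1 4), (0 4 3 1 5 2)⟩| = 720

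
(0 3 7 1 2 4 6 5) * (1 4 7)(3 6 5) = (0 6 3 1 2 7 4 5)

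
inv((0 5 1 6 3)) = (0 3 6 1 5)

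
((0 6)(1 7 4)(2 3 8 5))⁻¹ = (0 6)(1 4 7)(2 5 8 3)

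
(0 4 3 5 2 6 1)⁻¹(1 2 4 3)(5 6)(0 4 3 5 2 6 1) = (0 6 3 5)(1 2)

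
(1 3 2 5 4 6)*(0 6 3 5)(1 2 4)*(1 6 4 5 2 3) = (0 4 1 2)(3 5 6)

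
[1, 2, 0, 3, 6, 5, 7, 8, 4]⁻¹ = [2, 0, 1, 3, 8, 5, 4, 6, 7]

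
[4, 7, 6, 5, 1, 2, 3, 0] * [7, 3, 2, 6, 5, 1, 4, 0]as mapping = [0→5, 1→0, 2→4, 3→1, 4→3, 5→2, 6→6, 7→7]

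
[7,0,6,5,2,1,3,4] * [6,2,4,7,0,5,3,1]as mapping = [0→1,1→6,2→3,3→5,4→4,5→2,6→7,7→0]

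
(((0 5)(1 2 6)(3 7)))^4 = (1 2 6)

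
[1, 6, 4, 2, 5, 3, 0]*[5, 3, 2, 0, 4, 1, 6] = [3, 6, 4, 2, 1, 0, 5]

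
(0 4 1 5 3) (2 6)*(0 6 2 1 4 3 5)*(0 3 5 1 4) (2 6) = (0 5 1 3 2 6 4) 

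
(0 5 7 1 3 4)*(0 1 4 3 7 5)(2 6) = (1 7 4)(2 6)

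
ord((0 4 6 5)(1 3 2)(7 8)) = 12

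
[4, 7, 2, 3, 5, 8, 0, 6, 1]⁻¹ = [6, 8, 2, 3, 0, 4, 7, 1, 5]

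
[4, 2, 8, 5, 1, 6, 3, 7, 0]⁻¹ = [8, 4, 1, 6, 0, 3, 5, 7, 2]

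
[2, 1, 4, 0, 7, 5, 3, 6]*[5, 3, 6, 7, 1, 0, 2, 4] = [6, 3, 1, 5, 4, 0, 7, 2]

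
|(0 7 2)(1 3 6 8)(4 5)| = 12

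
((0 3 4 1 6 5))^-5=(0 3 4 1 6 5)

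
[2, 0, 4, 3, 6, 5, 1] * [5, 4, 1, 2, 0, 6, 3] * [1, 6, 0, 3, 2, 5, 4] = [6, 5, 1, 0, 3, 4, 2]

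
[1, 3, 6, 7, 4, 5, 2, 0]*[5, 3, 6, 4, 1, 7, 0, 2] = [3, 4, 0, 2, 1, 7, 6, 5]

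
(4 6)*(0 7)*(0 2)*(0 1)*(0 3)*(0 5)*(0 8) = (0 7 2 1 3 5 8)(4 6)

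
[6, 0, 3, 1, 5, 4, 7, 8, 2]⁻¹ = [1, 3, 8, 2, 5, 4, 0, 6, 7]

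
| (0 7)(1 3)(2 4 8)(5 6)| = 6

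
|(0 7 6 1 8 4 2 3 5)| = 9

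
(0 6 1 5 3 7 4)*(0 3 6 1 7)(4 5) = (0 1 4 3)(5 6 7)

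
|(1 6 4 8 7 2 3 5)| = 8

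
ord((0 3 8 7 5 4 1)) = 7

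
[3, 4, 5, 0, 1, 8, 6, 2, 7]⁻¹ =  [3, 4, 7, 0, 1, 2, 6, 8, 5]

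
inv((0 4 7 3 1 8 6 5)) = (0 5 6 8 1 3 7 4)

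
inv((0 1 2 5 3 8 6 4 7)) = (0 7 4 6 8 3 5 2 1)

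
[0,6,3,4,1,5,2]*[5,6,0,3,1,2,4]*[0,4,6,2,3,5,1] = [5,3,2,4,1,6,0]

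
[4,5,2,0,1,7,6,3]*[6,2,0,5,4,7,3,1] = [4,7,0,6,2,1,3,5]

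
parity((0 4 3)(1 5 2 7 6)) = even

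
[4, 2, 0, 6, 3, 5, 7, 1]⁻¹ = [2, 7, 1, 4, 0, 5, 3, 6]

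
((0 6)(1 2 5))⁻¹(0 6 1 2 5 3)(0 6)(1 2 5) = (0 2 5 1 3 6)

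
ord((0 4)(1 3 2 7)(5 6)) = 4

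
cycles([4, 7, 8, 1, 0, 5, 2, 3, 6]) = (0 4)(1 7 3)(2 8 6)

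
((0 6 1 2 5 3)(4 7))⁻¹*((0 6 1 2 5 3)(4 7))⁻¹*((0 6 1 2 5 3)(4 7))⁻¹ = (0 2)(1 3)(4 7)(5 6)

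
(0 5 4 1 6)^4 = (0 6 1 4 5)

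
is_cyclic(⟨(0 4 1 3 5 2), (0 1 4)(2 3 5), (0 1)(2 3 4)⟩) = no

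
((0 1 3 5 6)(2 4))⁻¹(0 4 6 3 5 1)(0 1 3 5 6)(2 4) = (0 5 6 3 1 2)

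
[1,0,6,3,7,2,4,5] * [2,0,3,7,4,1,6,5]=[0,2,6,7,5,3,4,1]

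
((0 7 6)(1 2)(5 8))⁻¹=(0 6 7)(1 2)(5 8)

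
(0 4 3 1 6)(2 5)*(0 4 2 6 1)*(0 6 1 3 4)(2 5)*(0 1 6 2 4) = (0 5 6 1 3 2 4)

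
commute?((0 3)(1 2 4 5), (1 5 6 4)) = no:(0 3)(1 2 4 5) * (1 5 6 4) = (0 3)(1 2)(4 6), (1 5 6 4) * (0 3)(1 2 4 5) = (0 3)(2 4)(5 6)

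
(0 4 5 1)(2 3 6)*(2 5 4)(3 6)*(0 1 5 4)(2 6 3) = (0 6 4)(2 3)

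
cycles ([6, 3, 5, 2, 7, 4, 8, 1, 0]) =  (0 6 8)(1 3 2 5 4 7)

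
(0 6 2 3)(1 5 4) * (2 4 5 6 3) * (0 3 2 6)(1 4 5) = (0 2 6 5 1)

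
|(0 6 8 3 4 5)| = 6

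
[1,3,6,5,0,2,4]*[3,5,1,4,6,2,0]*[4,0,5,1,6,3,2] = [3,6,4,5,1,0,2]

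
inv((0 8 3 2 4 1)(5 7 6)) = (0 1 4 2 3 8)(5 6 7)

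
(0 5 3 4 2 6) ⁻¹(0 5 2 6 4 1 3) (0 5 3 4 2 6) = (0 2 1 4 5 3 6) 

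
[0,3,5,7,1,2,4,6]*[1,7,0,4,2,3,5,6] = [1,4,3,6,7,0,2,5]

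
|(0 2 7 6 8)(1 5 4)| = 15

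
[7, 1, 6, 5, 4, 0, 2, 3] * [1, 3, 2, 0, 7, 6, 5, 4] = [4, 3, 5, 6, 7, 1, 2, 0]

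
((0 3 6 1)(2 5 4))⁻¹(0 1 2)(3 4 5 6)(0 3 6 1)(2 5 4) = (0 5 3)(1 6 2 4)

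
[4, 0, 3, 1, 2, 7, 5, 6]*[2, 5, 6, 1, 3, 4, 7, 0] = [3, 2, 1, 5, 6, 0, 4, 7]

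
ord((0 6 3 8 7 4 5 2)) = 8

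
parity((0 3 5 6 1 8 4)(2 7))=odd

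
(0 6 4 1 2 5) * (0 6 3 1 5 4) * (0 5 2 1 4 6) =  (0 3 4 2 6 5)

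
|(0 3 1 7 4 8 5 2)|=8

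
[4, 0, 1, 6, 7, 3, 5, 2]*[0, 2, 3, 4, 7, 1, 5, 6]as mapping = [0→7, 1→0, 2→2, 3→5, 4→6, 5→4, 6→1, 7→3]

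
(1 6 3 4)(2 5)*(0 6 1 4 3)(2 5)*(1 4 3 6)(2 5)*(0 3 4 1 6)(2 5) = (0 6 3)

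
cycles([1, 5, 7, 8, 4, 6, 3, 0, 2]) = (0 1 5 6 3 8 2 7) 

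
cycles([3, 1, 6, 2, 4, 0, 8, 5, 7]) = (0 3 2 6 8 7 5)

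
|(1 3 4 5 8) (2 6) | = 10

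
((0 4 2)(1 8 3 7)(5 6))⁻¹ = (0 2 4)(1 7 3 8)(5 6)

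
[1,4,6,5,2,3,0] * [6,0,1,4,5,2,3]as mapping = [0→0,1→5,2→3,3→2,4→1,5→4,6→6]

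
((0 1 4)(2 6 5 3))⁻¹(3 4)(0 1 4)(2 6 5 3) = (0 2)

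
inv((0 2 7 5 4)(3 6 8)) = (0 4 5 7 2)(3 8 6)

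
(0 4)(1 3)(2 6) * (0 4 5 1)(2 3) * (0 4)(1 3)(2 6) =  (0 5 3 4)(1 6)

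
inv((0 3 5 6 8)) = (0 8 6 5 3)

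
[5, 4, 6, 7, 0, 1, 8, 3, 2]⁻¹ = [4, 5, 8, 7, 1, 0, 2, 3, 6]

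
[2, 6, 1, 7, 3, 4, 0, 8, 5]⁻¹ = [6, 2, 0, 4, 5, 8, 1, 3, 7]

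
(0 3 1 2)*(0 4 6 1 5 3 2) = (0 2 4 6 1)(3 5)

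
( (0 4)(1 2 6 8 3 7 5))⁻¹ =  (0 4)(1 5 7 3 8 6 2)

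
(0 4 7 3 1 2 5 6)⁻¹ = (0 6 5 2 1 3 7 4)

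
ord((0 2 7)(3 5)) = 6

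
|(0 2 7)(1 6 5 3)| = 12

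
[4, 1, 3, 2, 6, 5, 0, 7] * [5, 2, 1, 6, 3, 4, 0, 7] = [3, 2, 6, 1, 0, 4, 5, 7]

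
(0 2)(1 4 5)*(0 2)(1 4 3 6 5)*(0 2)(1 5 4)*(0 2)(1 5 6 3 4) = (1 4 6)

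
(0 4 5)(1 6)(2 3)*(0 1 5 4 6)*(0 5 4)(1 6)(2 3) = (0 1 5 6 4)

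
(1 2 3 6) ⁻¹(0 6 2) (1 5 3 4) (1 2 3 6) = (0 1 3) (2 5 6 4) 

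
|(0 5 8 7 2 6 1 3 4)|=9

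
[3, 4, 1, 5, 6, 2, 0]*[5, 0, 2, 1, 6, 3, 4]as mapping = [0→1, 1→6, 2→0, 3→3, 4→4, 5→2, 6→5]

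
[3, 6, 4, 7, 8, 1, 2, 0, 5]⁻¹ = [7, 5, 6, 0, 2, 8, 1, 3, 4]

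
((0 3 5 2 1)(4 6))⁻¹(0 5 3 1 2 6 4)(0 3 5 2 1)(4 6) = (0 1 4 6 3 2 5)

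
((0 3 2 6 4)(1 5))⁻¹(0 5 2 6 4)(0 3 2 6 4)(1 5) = (0 3 1 6 4)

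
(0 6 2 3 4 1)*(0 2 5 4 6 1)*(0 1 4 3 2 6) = (0 4 1 6 5 3) 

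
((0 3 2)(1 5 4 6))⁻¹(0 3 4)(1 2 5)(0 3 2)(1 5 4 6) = (0 4 5)(2 6 3)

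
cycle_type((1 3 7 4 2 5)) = 6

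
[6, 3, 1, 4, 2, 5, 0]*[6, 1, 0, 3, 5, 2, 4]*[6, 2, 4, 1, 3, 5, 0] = [3, 1, 2, 5, 6, 4, 0]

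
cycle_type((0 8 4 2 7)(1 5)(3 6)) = 2^2.5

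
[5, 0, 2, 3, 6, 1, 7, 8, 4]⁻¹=[1, 5, 2, 3, 8, 0, 4, 6, 7]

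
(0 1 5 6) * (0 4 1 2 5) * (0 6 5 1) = (0 2 1 6 4)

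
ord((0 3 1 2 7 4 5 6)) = 8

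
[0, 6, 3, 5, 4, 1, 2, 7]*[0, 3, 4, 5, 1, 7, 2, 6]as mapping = [0→0, 1→2, 2→5, 3→7, 4→1, 5→3, 6→4, 7→6]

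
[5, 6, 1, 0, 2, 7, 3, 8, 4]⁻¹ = [3, 2, 4, 6, 8, 0, 1, 5, 7]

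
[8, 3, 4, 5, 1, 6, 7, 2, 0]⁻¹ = [8, 4, 7, 1, 2, 3, 5, 6, 0]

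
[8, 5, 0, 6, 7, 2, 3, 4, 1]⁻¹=[2, 8, 5, 6, 7, 1, 3, 4, 0]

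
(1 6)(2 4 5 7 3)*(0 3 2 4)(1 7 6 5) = (0 3 4 1 5 6 7 2)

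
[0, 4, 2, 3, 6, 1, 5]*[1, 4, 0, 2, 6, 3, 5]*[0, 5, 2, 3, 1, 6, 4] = [5, 4, 0, 2, 6, 1, 3]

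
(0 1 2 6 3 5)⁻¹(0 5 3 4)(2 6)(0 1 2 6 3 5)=(0 5 4 1)(3 6)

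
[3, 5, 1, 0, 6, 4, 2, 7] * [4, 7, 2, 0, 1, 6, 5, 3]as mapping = [0→0, 1→6, 2→7, 3→4, 4→5, 5→1, 6→2, 7→3]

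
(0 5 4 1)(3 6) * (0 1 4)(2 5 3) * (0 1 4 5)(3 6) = (0 6 2)(1 4 5)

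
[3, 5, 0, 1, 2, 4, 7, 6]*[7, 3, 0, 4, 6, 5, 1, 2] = [4, 5, 7, 3, 0, 6, 2, 1]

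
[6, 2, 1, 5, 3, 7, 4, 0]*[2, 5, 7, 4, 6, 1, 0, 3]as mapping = [0→0, 1→7, 2→5, 3→1, 4→4, 5→3, 6→6, 7→2]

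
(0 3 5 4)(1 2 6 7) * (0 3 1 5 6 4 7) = (0 1 2 4 3 6)(5 7)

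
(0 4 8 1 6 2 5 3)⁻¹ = (0 3 5 2 6 1 8 4)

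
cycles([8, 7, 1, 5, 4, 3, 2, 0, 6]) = (0 8 6 2 1 7)(3 5)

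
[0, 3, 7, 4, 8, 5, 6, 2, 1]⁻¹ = [0, 8, 7, 1, 3, 5, 6, 2, 4]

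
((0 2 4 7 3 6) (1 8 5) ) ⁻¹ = (0 6 3 7 4 2) (1 5 8) 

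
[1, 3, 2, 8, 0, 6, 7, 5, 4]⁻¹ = [4, 0, 2, 1, 8, 7, 5, 6, 3]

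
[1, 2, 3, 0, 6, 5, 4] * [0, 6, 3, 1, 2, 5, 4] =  [6, 3, 1, 0, 4, 5, 2]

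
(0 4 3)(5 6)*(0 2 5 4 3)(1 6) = (0 3 2 5 1 6 4)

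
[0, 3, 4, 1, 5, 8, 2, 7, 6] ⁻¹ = [0, 3, 6, 1, 2, 4, 8, 7, 5] 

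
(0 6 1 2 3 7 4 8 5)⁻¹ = (0 5 8 4 7 3 2 1 6)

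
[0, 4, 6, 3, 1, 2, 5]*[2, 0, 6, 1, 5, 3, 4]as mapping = [0→2, 1→5, 2→4, 3→1, 4→0, 5→6, 6→3]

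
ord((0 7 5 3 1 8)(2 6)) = 6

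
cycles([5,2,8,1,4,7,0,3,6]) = (0 5 7 3 1 2 8 6) 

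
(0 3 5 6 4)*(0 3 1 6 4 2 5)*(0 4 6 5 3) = (0 1 5 6 2 3 4)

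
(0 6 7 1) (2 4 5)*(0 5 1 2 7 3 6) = (1 5 7 2 4) (3 6) 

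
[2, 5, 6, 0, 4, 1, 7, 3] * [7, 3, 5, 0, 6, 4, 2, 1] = [5, 4, 2, 7, 6, 3, 1, 0]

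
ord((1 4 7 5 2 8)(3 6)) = 6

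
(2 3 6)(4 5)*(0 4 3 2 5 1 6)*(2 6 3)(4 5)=(0 5 2 6 4 1 3)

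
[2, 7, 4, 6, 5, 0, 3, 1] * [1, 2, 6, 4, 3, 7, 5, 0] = [6, 0, 3, 5, 7, 1, 4, 2]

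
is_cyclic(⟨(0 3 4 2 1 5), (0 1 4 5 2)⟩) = no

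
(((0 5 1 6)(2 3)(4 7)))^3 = (0 6 1 5)(2 3)(4 7)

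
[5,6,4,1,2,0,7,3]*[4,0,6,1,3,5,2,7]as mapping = [0→5,1→2,2→3,3→0,4→6,5→4,6→7,7→1]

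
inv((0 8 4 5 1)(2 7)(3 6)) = (0 1 5 4 8)(2 7)(3 6)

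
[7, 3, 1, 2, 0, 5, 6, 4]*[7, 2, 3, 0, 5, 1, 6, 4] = [4, 0, 2, 3, 7, 1, 6, 5]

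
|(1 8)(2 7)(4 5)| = 2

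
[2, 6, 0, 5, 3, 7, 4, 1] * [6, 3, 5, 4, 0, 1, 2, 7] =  [5, 2, 6, 1, 4, 7, 0, 3]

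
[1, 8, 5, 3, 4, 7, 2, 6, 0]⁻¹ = [8, 0, 6, 3, 4, 2, 7, 5, 1]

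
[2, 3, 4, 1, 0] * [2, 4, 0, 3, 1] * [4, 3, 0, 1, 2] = [4, 1, 3, 2, 0]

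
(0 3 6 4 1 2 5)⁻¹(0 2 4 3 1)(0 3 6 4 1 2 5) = (1 6 2 3 5)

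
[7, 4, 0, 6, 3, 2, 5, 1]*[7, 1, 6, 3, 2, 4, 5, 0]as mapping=[0→0, 1→2, 2→7, 3→5, 4→3, 5→6, 6→4, 7→1]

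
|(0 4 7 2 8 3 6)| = 7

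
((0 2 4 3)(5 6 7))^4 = (5 6 7)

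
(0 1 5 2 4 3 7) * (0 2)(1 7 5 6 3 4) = (0 7 2 1 6 3 5)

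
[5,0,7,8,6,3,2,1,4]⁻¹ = [1,7,6,5,8,0,4,2,3]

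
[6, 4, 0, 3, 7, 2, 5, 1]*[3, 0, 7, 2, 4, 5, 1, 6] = [1, 4, 3, 2, 6, 7, 5, 0]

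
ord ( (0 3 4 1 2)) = 5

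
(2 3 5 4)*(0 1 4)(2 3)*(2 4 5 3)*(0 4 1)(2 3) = (1 5 4 3 2)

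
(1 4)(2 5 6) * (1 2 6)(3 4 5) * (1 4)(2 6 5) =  (1 2 3)(4 6 5)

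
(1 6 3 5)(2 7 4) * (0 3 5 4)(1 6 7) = (0 3 4 2 1 7)(5 6)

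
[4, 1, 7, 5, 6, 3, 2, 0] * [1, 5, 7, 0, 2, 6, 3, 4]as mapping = [0→2, 1→5, 2→4, 3→6, 4→3, 5→0, 6→7, 7→1]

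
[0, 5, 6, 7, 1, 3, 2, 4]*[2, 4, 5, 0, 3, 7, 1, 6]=[2, 7, 1, 6, 4, 0, 5, 3]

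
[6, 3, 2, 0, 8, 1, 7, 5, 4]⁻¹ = [3, 5, 2, 1, 8, 7, 0, 6, 4]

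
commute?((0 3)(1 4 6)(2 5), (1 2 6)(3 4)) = no:(0 3)(1 4 6)(2 5)*(1 2 6)(3 4) = (0 4 1 3)(2 5 6), (1 2 6)(3 4)*(0 3)(1 4 6)(2 5) = (0 3 6 4)(1 5 2)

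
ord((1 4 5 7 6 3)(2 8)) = 6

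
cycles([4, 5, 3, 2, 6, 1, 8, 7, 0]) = (0 4 6 8)(1 5)(2 3)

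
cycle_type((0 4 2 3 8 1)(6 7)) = 2.6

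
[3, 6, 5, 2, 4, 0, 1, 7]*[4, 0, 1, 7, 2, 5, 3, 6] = [7, 3, 5, 1, 2, 4, 0, 6]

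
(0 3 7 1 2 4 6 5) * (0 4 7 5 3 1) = (0 1 2 7) (3 5 4 6) 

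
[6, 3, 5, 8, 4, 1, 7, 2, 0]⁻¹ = [8, 5, 7, 1, 4, 2, 0, 6, 3]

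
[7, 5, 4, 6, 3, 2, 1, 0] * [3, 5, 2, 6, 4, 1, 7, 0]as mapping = [0→0, 1→1, 2→4, 3→7, 4→6, 5→2, 6→5, 7→3]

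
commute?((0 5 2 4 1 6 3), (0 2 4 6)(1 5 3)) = no:(0 5 2 4 1 6 3)*(0 2 4 6)(1 5 3) = (0 3 2 6 1)(4 5), (0 2 4 6)(1 5 3)*(0 5 2 4 1 6 3) = (0 4 3 6 5)(1 2)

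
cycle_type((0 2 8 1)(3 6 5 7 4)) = 4.5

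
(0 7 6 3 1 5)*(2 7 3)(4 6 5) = (0 3 1 4 6 2 7 5)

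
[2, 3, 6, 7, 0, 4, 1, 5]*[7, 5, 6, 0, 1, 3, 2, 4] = [6, 0, 2, 4, 7, 1, 5, 3] 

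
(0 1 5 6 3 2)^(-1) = (0 2 3 6 5 1)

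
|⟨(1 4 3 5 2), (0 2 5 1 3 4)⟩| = 120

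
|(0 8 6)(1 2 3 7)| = 12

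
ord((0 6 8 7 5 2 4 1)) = 8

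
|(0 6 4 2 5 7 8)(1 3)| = 14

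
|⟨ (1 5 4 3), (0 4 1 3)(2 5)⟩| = 720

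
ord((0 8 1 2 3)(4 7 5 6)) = 20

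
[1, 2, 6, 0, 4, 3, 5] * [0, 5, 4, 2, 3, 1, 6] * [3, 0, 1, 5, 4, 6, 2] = [6, 4, 2, 3, 5, 1, 0]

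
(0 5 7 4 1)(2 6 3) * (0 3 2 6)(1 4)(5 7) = (0 7 1 3 6 2)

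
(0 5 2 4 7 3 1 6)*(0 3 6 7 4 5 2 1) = (0 2 5 1 7 6 3)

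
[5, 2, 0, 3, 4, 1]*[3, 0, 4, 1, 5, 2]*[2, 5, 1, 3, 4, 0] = [1, 4, 3, 5, 0, 2]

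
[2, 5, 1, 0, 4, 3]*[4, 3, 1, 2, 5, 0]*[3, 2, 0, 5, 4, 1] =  [2, 3, 5, 4, 1, 0]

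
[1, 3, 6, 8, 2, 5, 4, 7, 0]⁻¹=[8, 0, 4, 1, 6, 5, 2, 7, 3]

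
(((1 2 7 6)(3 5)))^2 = (1 7)(2 6)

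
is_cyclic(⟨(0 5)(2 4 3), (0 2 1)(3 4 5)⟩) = no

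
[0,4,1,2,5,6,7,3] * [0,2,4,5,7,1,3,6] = [0,7,2,4,1,3,6,5]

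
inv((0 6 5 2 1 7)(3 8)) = (0 7 1 2 5 6)(3 8)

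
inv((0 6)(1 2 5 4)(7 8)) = (0 6)(1 4 5 2)(7 8)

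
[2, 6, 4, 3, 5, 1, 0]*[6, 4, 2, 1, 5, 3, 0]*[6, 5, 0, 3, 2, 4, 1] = [0, 6, 4, 5, 3, 2, 1]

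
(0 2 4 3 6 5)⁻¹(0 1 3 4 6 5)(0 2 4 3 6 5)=(0 2 1 6 3 5)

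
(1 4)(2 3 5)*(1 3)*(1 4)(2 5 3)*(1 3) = (1 3)(2 4)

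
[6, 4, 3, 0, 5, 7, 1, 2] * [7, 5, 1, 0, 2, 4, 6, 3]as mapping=[0→6, 1→2, 2→0, 3→7, 4→4, 5→3, 6→5, 7→1]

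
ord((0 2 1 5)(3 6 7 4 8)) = 20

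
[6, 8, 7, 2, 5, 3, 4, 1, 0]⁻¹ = [8, 7, 3, 5, 6, 4, 0, 2, 1]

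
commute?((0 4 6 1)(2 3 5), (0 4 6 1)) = yes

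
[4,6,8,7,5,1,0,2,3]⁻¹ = [6,5,7,8,0,4,1,3,2]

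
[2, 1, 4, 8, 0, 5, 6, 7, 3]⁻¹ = [4, 1, 0, 8, 2, 5, 6, 7, 3]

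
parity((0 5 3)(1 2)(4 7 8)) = odd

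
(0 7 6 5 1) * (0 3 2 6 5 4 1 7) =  (1 3 2 6 4)(5 7)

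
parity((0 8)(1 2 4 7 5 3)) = even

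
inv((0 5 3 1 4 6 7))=(0 7 6 4 1 3 5)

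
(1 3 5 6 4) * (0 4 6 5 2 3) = (0 4 1)(2 3)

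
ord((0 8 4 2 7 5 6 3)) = 8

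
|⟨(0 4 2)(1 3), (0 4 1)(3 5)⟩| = 720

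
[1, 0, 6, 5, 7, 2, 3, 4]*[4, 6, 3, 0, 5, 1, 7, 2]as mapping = [0→6, 1→4, 2→7, 3→1, 4→2, 5→3, 6→0, 7→5]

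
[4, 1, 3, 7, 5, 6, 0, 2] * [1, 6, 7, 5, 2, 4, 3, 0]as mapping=[0→2, 1→6, 2→5, 3→0, 4→4, 5→3, 6→1, 7→7]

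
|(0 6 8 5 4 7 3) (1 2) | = 14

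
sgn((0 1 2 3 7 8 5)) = 1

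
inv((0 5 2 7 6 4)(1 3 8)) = (0 4 6 7 2 5)(1 8 3)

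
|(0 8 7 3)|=4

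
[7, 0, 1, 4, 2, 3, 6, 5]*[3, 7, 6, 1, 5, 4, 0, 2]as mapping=[0→2, 1→3, 2→7, 3→5, 4→6, 5→1, 6→0, 7→4]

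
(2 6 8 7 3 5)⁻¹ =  (2 5 3 7 8 6)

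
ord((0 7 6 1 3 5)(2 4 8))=6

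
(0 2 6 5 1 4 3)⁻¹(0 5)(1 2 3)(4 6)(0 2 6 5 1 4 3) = (0 4 6)(1 2)(3 5)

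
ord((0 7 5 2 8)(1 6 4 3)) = 20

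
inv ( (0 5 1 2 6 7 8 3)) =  (0 3 8 7 6 2 1 5)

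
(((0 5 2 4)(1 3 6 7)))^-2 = (0 2)(1 6)(3 7)(4 5)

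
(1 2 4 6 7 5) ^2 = (1 4 7) (2 6 5) 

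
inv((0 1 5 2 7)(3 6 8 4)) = (0 7 2 5 1)(3 4 8 6)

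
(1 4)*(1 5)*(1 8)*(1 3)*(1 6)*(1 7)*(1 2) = (1 4 5 8 3 6 7 2)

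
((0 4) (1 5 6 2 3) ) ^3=(0 4) (1 2 5 3 6) 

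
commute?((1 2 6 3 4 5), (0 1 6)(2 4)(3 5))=no:(1 2 6 3 4 5) * (0 1 6)(2 4)(3 5)=(0 1 4 3 2)(5 6), (0 1 6)(2 4)(3 5) * (1 2 6 3 4 5)=(0 2 5 4 6)(1 3)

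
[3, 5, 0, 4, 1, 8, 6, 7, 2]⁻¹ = [2, 4, 8, 0, 3, 1, 6, 7, 5]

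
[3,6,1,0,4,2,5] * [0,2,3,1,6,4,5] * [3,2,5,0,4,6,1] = [2,6,5,3,1,0,4]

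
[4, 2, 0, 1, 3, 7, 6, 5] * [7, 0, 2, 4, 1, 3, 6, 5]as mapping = [0→1, 1→2, 2→7, 3→0, 4→4, 5→5, 6→6, 7→3]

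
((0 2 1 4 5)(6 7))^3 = (0 4 2 5 1)(6 7)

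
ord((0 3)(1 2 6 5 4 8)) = 6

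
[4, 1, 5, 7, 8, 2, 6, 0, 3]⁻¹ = [7, 1, 5, 8, 0, 2, 6, 3, 4]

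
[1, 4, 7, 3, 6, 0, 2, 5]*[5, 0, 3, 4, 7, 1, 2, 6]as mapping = [0→0, 1→7, 2→6, 3→4, 4→2, 5→5, 6→3, 7→1]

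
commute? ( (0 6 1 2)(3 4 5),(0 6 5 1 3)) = no: (0 6 1 2)(3 4 5)*(0 6 5 1 3) = (0 5)(1 2 6 3 4),(0 6 5 1 3)*(0 6 1 2)(3 4 5) = (0 1 4 5 2)(3 6)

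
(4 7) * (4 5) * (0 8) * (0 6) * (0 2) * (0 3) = (0 8 6 2 3)(4 7 5)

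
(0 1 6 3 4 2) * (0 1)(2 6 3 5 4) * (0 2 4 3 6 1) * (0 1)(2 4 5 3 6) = (0 4)(1 2)(3 5 6)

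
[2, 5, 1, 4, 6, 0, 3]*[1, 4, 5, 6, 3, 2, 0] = [5, 2, 4, 3, 0, 1, 6]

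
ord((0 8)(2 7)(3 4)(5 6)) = 2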